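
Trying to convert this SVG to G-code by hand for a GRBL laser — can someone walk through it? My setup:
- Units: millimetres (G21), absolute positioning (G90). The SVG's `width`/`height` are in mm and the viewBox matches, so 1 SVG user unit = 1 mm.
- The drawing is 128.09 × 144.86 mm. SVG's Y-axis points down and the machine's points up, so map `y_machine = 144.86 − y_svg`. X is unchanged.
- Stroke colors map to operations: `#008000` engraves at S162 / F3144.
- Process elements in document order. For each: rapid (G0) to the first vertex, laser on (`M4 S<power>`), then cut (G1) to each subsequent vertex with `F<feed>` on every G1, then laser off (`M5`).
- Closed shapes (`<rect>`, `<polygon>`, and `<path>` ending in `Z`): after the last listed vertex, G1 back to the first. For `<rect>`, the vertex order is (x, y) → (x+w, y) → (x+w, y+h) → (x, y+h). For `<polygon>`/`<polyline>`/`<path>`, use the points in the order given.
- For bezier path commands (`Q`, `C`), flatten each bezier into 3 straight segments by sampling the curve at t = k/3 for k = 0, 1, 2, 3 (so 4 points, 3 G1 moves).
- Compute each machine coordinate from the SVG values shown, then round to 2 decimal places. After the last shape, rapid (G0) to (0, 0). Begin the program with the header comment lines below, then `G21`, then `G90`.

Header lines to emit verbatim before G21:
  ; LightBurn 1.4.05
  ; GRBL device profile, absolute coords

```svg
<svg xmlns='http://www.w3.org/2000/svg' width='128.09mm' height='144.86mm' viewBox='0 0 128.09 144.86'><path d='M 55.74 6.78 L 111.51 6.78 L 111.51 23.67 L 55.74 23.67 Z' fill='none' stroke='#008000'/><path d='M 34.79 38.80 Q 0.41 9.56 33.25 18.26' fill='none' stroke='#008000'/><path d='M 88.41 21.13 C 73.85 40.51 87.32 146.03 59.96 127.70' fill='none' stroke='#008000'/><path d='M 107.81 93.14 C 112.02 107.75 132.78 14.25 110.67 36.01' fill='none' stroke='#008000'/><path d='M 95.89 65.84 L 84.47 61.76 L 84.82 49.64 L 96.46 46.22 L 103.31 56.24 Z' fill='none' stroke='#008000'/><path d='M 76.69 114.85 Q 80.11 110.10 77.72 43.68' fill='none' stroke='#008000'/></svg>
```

; LightBurn 1.4.05
; GRBL device profile, absolute coords
G21
G90
G0 X55.74 Y138.08
M4 S162
G1 X111.51 Y138.08 F3144
G1 X111.51 Y121.19 F3144
G1 X55.74 Y121.19 F3144
G1 X55.74 Y138.08 F3144
M5
G0 X34.79 Y106.06
M4 S162
G1 X19.34 Y121.34 F3144
G1 X18.83 Y128.18 F3144
G1 X33.25 Y126.60 F3144
M5
G0 X88.41 Y123.73
M4 S162
G1 X80.64 Y83.41 F3144
G1 X76.26 Y32.34 F3144
G1 X59.96 Y17.16 F3144
M5
G0 X107.81 Y51.72
M4 S162
G1 X115.34 Y64.87 F3144
G1 X120.69 Y100.46 F3144
G1 X110.67 Y108.85 F3144
M5
G0 X95.89 Y79.02
M4 S162
G1 X84.47 Y83.10 F3144
G1 X84.82 Y95.22 F3144
G1 X96.46 Y98.64 F3144
G1 X103.31 Y88.62 F3144
G1 X95.89 Y79.02 F3144
M5
G0 X76.69 Y30.01
M4 S162
G1 X78.32 Y40.03 F3144
G1 X78.67 Y63.75 F3144
G1 X77.72 Y101.18 F3144
M5
G0 X0.00 Y0.00

Since the viewBox matches the mm dimensions, user units are millimetres directly. The only transform is the Y-flip y_m = 144.86 − y_svg.

Shape 1 is a rectangle drawn with `<path>`. Its stroke #008000 means engrave at S162, F3144. After flipping Y the toolpath is (55.74,138.08) → (111.51,138.08) → (111.51,121.19) → (55.74,121.19) → (55.74,138.08), returning to the start.

Shape 2 is a quadratic bezier drawn with `<path>`. Its stroke #008000 means engrave at S162, F3144. After flipping Y the toolpath is (34.79,106.06) → (19.34,121.34) → (18.83,128.18) → (33.25,126.60).

Shape 3 is a cubic bezier drawn with `<path>`. Its stroke #008000 means engrave at S162, F3144. After flipping Y the toolpath is (88.41,123.73) → (80.64,83.41) → (76.26,32.34) → (59.96,17.16).

Shape 4 is a cubic bezier drawn with `<path>`. Its stroke #008000 means engrave at S162, F3144. After flipping Y the toolpath is (107.81,51.72) → (115.34,64.87) → (120.69,100.46) → (110.67,108.85).

Shape 5 is a regular polygon drawn with `<path>`. Its stroke #008000 means engrave at S162, F3144. After flipping Y the toolpath is (95.89,79.02) → (84.47,83.10) → (84.82,95.22) → (96.46,98.64) → (103.31,88.62) → (95.89,79.02), returning to the start.

Shape 6 is a quadratic bezier drawn with `<path>`. Its stroke #008000 means engrave at S162, F3144. After flipping Y the toolpath is (76.69,30.01) → (78.32,40.03) → (78.67,63.75) → (77.72,101.18).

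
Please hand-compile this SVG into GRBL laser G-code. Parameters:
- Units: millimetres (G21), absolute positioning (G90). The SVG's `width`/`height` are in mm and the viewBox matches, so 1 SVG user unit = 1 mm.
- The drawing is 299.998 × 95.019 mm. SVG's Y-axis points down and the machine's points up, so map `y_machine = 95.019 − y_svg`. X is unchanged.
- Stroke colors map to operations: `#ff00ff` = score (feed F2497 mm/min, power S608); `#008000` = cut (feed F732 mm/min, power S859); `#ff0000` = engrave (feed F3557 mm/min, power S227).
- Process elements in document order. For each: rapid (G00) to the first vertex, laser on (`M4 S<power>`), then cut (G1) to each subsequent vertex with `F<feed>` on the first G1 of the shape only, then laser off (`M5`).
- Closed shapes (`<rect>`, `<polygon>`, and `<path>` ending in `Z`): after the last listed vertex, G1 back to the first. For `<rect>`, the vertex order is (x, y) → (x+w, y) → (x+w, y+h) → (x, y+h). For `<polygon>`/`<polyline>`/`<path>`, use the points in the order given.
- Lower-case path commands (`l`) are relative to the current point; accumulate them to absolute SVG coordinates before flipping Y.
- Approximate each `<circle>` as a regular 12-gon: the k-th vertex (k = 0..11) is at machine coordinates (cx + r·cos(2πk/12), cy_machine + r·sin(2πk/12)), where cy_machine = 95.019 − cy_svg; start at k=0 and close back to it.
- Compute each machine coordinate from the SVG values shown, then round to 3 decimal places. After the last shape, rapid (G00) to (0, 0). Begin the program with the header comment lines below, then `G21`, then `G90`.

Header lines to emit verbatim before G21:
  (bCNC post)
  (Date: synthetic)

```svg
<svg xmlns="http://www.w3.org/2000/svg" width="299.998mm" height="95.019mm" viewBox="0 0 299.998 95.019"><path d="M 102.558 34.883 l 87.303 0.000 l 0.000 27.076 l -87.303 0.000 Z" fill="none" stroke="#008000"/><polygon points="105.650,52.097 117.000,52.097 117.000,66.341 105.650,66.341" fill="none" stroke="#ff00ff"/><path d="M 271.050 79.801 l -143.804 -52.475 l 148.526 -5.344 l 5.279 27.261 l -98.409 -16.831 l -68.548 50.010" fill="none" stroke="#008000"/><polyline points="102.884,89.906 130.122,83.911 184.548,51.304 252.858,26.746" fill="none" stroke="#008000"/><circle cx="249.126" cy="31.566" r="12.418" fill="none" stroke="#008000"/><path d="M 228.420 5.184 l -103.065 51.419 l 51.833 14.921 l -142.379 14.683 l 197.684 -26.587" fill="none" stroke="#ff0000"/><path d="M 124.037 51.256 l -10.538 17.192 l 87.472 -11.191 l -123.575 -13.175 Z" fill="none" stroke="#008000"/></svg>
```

1 u = 1 mm; y_m = 95.019 − y.

[1] `<path>` rectangle, #008000→cut S859 F732: (102.558,60.136) → (189.861,60.136) → (189.861,33.060) → (102.558,33.060) → (102.558,60.136) (closed)

[2] `<polygon>` rectangle, #ff00ff→score S608 F2497: (105.650,42.922) → (117.000,42.922) → (117.000,28.678) → (105.650,28.678) → (105.650,42.922) (closed)

[3] `<path>` open polyline, #008000→cut S859 F732: (271.050,15.218) → (127.246,67.693) → (275.772,73.037) → (281.051,45.776) → (182.642,62.607) → (114.094,12.597)

[4] `<polyline>` open polyline, #008000→cut S859 F732: (102.884,5.113) → (130.122,11.108) → (184.548,43.715) → (252.858,68.273)

[5] `<circle>` circle, #008000→cut S859 F732: (261.544,63.453) → (259.880,69.662) → (255.335,74.207) → (249.126,75.871) → (242.917,74.207) → (238.372,69.662) → (236.708,63.453) → (238.372,57.244) → (242.917,52.699) → (249.126,51.035) → (255.335,52.699) → (259.880,57.244) → (261.544,63.453) (closed)

[6] `<path>` open polyline, #ff0000→engrave S227 F3557: (228.420,89.835) → (125.355,38.416) → (177.188,23.495) → (34.809,8.812) → (232.493,35.399)

[7] `<path>` closed polygon, #008000→cut S859 F732: (124.037,43.763) → (113.499,26.571) → (200.971,37.762) → (77.396,50.937) → (124.037,43.763) (closed)

(bCNC post)
(Date: synthetic)
G21
G90
G00 X102.558 Y60.136
M4 S859
G1 X189.861 Y60.136 F732
G1 X189.861 Y33.060
G1 X102.558 Y33.060
G1 X102.558 Y60.136
M5
G00 X105.650 Y42.922
M4 S608
G1 X117.000 Y42.922 F2497
G1 X117.000 Y28.678
G1 X105.650 Y28.678
G1 X105.650 Y42.922
M5
G00 X271.050 Y15.218
M4 S859
G1 X127.246 Y67.693 F732
G1 X275.772 Y73.037
G1 X281.051 Y45.776
G1 X182.642 Y62.607
G1 X114.094 Y12.597
M5
G00 X102.884 Y5.113
M4 S859
G1 X130.122 Y11.108 F732
G1 X184.548 Y43.715
G1 X252.858 Y68.273
M5
G00 X261.544 Y63.453
M4 S859
G1 X259.880 Y69.662 F732
G1 X255.335 Y74.207
G1 X249.126 Y75.871
G1 X242.917 Y74.207
G1 X238.372 Y69.662
G1 X236.708 Y63.453
G1 X238.372 Y57.244
G1 X242.917 Y52.699
G1 X249.126 Y51.035
G1 X255.335 Y52.699
G1 X259.880 Y57.244
G1 X261.544 Y63.453
M5
G00 X228.420 Y89.835
M4 S227
G1 X125.355 Y38.416 F3557
G1 X177.188 Y23.495
G1 X34.809 Y8.812
G1 X232.493 Y35.399
M5
G00 X124.037 Y43.763
M4 S859
G1 X113.499 Y26.571 F732
G1 X200.971 Y37.762
G1 X77.396 Y50.937
G1 X124.037 Y43.763
M5
G00 X0.000 Y0.000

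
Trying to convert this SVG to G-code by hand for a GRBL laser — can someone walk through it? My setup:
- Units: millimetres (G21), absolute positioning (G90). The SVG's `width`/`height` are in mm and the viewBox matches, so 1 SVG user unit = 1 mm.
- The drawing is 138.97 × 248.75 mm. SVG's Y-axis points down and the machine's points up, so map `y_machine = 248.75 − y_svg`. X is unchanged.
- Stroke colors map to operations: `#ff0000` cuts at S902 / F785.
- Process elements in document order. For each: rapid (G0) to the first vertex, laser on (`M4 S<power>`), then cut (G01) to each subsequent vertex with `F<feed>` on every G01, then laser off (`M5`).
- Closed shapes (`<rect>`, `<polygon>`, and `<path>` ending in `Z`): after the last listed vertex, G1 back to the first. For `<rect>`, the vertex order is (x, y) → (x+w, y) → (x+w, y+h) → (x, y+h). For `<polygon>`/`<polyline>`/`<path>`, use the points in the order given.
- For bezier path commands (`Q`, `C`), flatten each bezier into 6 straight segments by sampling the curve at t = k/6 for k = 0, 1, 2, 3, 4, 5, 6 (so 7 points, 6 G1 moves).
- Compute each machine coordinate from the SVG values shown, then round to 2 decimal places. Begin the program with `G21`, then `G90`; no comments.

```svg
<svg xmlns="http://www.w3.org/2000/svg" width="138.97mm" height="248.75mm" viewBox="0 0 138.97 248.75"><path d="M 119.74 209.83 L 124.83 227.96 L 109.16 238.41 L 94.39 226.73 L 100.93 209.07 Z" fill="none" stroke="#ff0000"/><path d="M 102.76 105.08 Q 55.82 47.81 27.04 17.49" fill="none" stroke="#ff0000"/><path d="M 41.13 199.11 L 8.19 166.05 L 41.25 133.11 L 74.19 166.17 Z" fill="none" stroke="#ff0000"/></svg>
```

G21
G90
G0 X119.74 Y38.92
M4 S902
G01 X124.83 Y20.79 F785
G01 X109.16 Y10.34 F785
G01 X94.39 Y22.02 F785
G01 X100.93 Y39.68 F785
G01 X119.74 Y38.92 F785
M5
G0 X102.76 Y143.67
M4 S902
G01 X87.62 Y162.01 F785
G01 X73.48 Y178.86 F785
G01 X60.36 Y194.20 F785
G01 X48.24 Y208.05 F785
G01 X37.14 Y220.40 F785
G01 X27.04 Y231.26 F785
M5
G0 X41.13 Y49.64
M4 S902
G01 X8.19 Y82.70 F785
G01 X41.25 Y115.64 F785
G01 X74.19 Y82.58 F785
G01 X41.13 Y49.64 F785
M5

viewBox `0 0 138.97 248.75` with mm width/height → 1 unit = 1 mm. Flip: y_m = 248.75 − y_svg.

**Shape 1** — `<path>` regular polygon, stroke `#ff0000` → cut (S902, F785). Machine vertices: (119.74,38.92) → (124.83,20.79) → (109.16,10.34) → (94.39,22.02) → (100.93,39.68) → (119.74,38.92). Closed: final G1 returns to the first vertex.

**Shape 2** — `<path>` quadratic bezier, stroke `#ff0000` → cut (S902, F785). Control points (SVG): P0=(102.76,105.08), P1=(55.82,47.81), P2=(27.04,17.49); sampled at t=k/6. Machine vertices: (102.76,143.67) → (87.62,162.01) → (73.48,178.86) → (60.36,194.20) → (48.24,208.05) → (37.14,220.40) → (27.04,231.26). Open path.

**Shape 3** — `<path>` regular polygon, stroke `#ff0000` → cut (S902, F785). Machine vertices: (41.13,49.64) → (8.19,82.70) → (41.25,115.64) → (74.19,82.58) → (41.13,49.64). Closed: final G1 returns to the first vertex.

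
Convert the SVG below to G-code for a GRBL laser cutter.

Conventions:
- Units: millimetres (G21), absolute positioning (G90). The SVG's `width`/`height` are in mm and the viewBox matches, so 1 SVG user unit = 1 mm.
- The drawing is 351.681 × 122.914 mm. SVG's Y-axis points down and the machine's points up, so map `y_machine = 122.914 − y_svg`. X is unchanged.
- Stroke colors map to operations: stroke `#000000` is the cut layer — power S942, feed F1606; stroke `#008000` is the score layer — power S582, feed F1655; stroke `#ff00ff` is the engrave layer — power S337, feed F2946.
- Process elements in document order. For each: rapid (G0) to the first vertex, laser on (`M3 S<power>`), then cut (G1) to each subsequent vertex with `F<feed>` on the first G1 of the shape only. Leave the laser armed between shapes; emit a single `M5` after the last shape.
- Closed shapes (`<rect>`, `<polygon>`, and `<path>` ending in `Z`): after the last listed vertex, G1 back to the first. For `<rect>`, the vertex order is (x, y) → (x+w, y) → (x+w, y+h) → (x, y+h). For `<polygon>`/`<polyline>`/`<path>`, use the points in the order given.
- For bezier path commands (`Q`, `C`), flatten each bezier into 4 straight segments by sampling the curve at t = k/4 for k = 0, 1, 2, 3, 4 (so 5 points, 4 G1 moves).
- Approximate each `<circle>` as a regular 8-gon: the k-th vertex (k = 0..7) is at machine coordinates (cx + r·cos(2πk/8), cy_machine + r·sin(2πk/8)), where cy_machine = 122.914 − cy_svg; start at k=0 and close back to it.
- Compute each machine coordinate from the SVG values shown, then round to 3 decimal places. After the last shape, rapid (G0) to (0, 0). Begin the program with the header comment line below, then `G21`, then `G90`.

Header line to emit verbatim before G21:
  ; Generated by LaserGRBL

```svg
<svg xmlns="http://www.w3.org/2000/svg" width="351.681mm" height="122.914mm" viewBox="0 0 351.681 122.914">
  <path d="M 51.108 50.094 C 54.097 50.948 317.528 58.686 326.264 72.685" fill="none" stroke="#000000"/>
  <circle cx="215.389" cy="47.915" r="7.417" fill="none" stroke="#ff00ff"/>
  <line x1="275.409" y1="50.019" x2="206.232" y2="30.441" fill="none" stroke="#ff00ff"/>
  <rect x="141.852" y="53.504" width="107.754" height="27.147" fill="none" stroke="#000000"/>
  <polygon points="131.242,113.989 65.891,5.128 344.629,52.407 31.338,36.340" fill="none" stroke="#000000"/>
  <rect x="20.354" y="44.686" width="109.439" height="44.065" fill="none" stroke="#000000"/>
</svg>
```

1 u = 1 mm; y_m = 122.914 − y.

[1] `<path>` cubic bezier, #000000→cut S942 F1606: (51.108,72.820) → (94.134,70.898) → (186.531,66.454) → (280.006,59.545) → (326.264,50.229)

[2] `<circle>` circle, #ff00ff→engrave S337 F2946: (222.806,74.999) → (220.634,80.244) → (215.389,82.416) → (210.144,80.244) → (207.972,74.999) → (210.144,69.754) → (215.389,67.582) → (220.634,69.754) → (222.806,74.999) (closed)

[3] `<line>` line segment, #ff00ff→engrave S337 F2946: (275.409,72.895) → (206.232,92.473)

[4] `<rect>` rectangle, #000000→cut S942 F1606: (141.852,69.410) → (249.606,69.410) → (249.606,42.263) → (141.852,42.263) → (141.852,69.410) (closed)

[5] `<polygon>` closed polygon, #000000→cut S942 F1606: (131.242,8.925) → (65.891,117.786) → (344.629,70.507) → (31.338,86.574) → (131.242,8.925) (closed)

[6] `<rect>` rectangle, #000000→cut S942 F1606: (20.354,78.228) → (129.793,78.228) → (129.793,34.163) → (20.354,34.163) → (20.354,78.228) (closed)

; Generated by LaserGRBL
G21
G90
G0 X51.108 Y72.820
M3 S942
G1 X94.134 Y70.898 F1606
G1 X186.531 Y66.454
G1 X280.006 Y59.545
G1 X326.264 Y50.229
G0 X222.806 Y74.999
M3 S337
G1 X220.634 Y80.244 F2946
G1 X215.389 Y82.416
G1 X210.144 Y80.244
G1 X207.972 Y74.999
G1 X210.144 Y69.754
G1 X215.389 Y67.582
G1 X220.634 Y69.754
G1 X222.806 Y74.999
G0 X275.409 Y72.895
M3 S337
G1 X206.232 Y92.473 F2946
G0 X141.852 Y69.410
M3 S942
G1 X249.606 Y69.410 F1606
G1 X249.606 Y42.263
G1 X141.852 Y42.263
G1 X141.852 Y69.410
G0 X131.242 Y8.925
M3 S942
G1 X65.891 Y117.786 F1606
G1 X344.629 Y70.507
G1 X31.338 Y86.574
G1 X131.242 Y8.925
G0 X20.354 Y78.228
M3 S942
G1 X129.793 Y78.228 F1606
G1 X129.793 Y34.163
G1 X20.354 Y34.163
G1 X20.354 Y78.228
M5
G0 X0.000 Y0.000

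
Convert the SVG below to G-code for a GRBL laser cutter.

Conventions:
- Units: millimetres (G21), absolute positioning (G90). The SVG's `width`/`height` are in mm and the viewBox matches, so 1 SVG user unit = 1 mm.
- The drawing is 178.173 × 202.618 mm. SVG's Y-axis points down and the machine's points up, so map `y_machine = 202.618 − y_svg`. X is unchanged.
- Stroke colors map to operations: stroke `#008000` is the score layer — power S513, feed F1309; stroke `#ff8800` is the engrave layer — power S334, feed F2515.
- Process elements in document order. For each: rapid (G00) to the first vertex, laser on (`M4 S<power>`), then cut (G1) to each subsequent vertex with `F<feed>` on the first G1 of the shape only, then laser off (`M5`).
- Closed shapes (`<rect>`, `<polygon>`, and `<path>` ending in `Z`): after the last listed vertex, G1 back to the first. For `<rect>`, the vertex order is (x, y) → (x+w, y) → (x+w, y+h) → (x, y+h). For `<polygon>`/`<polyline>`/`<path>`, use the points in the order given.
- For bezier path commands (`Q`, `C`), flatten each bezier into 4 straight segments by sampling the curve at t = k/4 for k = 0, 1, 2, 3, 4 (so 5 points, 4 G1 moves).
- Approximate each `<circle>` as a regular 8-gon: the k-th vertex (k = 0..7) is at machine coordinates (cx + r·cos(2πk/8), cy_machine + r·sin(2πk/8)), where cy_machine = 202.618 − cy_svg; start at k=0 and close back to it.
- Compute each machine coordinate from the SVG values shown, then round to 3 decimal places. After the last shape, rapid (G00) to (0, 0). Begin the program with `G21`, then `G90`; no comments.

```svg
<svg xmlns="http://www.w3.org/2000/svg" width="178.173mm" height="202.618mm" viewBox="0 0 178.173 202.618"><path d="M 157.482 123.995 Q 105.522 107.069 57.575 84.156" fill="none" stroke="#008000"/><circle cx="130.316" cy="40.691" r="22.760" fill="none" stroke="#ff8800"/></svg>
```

Since the viewBox matches the mm dimensions, user units are millimetres directly. The only transform is the Y-flip y_m = 202.618 − y_svg.

Shape 1 is a quadratic bezier drawn with `<path>`. Its stroke #008000 means score at S513, F1309. After flipping Y the toolpath is (157.482,78.623) → (131.753,87.460) → (106.525,97.046) → (81.799,107.380) → (57.575,118.462).

Shape 2 is a circle drawn with `<circle>`. Its stroke #ff8800 means engrave at S334, F2515. After flipping Y the toolpath is (153.076,161.927) → (146.410,178.021) → (130.316,184.687) → (114.222,178.021) → (107.556,161.927) → (114.222,145.833) → (130.316,139.167) → (146.410,145.833) → (153.076,161.927), returning to the start.

G21
G90
G00 X157.482 Y78.623
M4 S513
G1 X131.753 Y87.460 F1309
G1 X106.525 Y97.046
G1 X81.799 Y107.380
G1 X57.575 Y118.462
M5
G00 X153.076 Y161.927
M4 S334
G1 X146.410 Y178.021 F2515
G1 X130.316 Y184.687
G1 X114.222 Y178.021
G1 X107.556 Y161.927
G1 X114.222 Y145.833
G1 X130.316 Y139.167
G1 X146.410 Y145.833
G1 X153.076 Y161.927
M5
G00 X0.000 Y0.000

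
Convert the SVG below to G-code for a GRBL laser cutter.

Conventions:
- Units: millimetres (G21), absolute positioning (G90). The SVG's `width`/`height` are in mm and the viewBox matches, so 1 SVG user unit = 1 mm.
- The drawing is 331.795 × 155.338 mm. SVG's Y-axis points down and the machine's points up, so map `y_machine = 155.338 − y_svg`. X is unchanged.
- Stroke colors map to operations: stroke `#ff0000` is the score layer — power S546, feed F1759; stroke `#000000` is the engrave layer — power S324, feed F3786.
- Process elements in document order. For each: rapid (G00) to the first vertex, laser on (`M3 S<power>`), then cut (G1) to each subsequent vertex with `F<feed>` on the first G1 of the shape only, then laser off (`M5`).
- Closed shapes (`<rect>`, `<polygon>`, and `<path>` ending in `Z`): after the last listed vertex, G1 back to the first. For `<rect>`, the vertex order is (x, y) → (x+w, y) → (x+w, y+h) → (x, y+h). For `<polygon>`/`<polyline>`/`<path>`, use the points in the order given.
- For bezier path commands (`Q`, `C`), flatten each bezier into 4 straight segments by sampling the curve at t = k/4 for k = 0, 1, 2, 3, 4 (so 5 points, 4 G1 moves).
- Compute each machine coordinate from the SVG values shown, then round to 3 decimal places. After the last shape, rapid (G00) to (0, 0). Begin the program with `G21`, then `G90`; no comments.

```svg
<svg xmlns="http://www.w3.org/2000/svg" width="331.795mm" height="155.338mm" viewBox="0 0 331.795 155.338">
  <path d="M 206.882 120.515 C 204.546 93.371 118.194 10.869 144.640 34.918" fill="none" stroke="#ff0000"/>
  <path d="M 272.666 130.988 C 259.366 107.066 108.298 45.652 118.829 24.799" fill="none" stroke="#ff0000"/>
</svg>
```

G21
G90
G00 X206.882 Y34.823
M3 S546
G1 X192.452 Y63.031 F1759
G1 X164.968 Y96.819
G1 X142.880 Y121.008
G1 X144.640 Y120.420
M5
G00 X272.666 Y24.350
M3 S546
G1 X241.537 Y48.102 F1759
G1 X186.811 Y78.595
G1 X136.553 Y108.514
G1 X118.829 Y130.539
M5
G00 X0.000 Y0.000

Since the viewBox matches the mm dimensions, user units are millimetres directly. The only transform is the Y-flip y_m = 155.338 − y_svg.

Shape 1 is a cubic bezier drawn with `<path>`. Its stroke #ff0000 means score at S546, F1759. After flipping Y the toolpath is (206.882,34.823) → (192.452,63.031) → (164.968,96.819) → (142.880,121.008) → (144.640,120.420).

Shape 2 is a cubic bezier drawn with `<path>`. Its stroke #ff0000 means score at S546, F1759. After flipping Y the toolpath is (272.666,24.350) → (241.537,48.102) → (186.811,78.595) → (136.553,108.514) → (118.829,130.539).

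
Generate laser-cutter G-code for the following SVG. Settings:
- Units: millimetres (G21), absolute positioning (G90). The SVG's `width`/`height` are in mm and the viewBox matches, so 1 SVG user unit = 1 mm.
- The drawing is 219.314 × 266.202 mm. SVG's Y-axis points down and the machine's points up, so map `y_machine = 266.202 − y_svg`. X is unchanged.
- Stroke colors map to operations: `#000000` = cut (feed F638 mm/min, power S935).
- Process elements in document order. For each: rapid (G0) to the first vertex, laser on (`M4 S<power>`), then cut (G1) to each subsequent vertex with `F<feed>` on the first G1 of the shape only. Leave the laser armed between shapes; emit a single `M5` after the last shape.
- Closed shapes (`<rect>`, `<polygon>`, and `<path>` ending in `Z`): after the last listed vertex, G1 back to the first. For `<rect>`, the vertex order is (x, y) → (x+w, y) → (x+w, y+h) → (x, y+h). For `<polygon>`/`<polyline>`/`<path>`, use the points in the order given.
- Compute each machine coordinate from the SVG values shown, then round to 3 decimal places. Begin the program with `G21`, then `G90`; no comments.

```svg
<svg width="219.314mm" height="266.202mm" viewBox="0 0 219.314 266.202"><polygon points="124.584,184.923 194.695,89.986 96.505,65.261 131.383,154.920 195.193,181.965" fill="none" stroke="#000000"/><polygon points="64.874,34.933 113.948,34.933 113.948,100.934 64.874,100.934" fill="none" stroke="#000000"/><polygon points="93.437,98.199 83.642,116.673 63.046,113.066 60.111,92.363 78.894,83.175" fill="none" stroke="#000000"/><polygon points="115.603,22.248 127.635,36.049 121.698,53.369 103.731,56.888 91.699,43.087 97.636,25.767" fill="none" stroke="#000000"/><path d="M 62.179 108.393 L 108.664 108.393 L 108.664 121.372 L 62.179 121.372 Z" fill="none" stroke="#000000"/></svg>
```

G21
G90
G0 X124.584 Y81.279
M4 S935
G1 X194.695 Y176.216 F638
G1 X96.505 Y200.941
G1 X131.383 Y111.282
G1 X195.193 Y84.237
G1 X124.584 Y81.279
G0 X64.874 Y231.269
M4 S935
G1 X113.948 Y231.269 F638
G1 X113.948 Y165.268
G1 X64.874 Y165.268
G1 X64.874 Y231.269
G0 X93.437 Y168.003
M4 S935
G1 X83.642 Y149.529 F638
G1 X63.046 Y153.136
G1 X60.111 Y173.839
G1 X78.894 Y183.027
G1 X93.437 Y168.003
G0 X115.603 Y243.954
M4 S935
G1 X127.635 Y230.153 F638
G1 X121.698 Y212.833
G1 X103.731 Y209.314
G1 X91.699 Y223.115
G1 X97.636 Y240.435
G1 X115.603 Y243.954
G0 X62.179 Y157.809
M4 S935
G1 X108.664 Y157.809 F638
G1 X108.664 Y144.830
G1 X62.179 Y144.830
G1 X62.179 Y157.809
M5

viewBox `0 0 219.314 266.202` with mm width/height → 1 unit = 1 mm. Flip: y_m = 266.202 − y_svg.

**Shape 1** — `<polygon>` closed polygon, stroke `#000000` → cut (S935, F638). Machine vertices: (124.584,81.279) → (194.695,176.216) → (96.505,200.941) → (131.383,111.282) → (195.193,84.237) → (124.584,81.279). Closed: final G1 returns to the first vertex.

**Shape 2** — `<polygon>` rectangle, stroke `#000000` → cut (S935, F638). Machine vertices: (64.874,231.269) → (113.948,231.269) → (113.948,165.268) → (64.874,165.268) → (64.874,231.269). Closed: final G1 returns to the first vertex.

**Shape 3** — `<polygon>` regular polygon, stroke `#000000` → cut (S935, F638). Machine vertices: (93.437,168.003) → (83.642,149.529) → (63.046,153.136) → (60.111,173.839) → (78.894,183.027) → (93.437,168.003). Closed: final G1 returns to the first vertex.

**Shape 4** — `<polygon>` regular polygon, stroke `#000000` → cut (S935, F638). Machine vertices: (115.603,243.954) → (127.635,230.153) → (121.698,212.833) → (103.731,209.314) → (91.699,223.115) → (97.636,240.435) → (115.603,243.954). Closed: final G1 returns to the first vertex.

**Shape 5** — `<path>` rectangle, stroke `#000000` → cut (S935, F638). Machine vertices: (62.179,157.809) → (108.664,157.809) → (108.664,144.830) → (62.179,144.830) → (62.179,157.809). Closed: final G1 returns to the first vertex.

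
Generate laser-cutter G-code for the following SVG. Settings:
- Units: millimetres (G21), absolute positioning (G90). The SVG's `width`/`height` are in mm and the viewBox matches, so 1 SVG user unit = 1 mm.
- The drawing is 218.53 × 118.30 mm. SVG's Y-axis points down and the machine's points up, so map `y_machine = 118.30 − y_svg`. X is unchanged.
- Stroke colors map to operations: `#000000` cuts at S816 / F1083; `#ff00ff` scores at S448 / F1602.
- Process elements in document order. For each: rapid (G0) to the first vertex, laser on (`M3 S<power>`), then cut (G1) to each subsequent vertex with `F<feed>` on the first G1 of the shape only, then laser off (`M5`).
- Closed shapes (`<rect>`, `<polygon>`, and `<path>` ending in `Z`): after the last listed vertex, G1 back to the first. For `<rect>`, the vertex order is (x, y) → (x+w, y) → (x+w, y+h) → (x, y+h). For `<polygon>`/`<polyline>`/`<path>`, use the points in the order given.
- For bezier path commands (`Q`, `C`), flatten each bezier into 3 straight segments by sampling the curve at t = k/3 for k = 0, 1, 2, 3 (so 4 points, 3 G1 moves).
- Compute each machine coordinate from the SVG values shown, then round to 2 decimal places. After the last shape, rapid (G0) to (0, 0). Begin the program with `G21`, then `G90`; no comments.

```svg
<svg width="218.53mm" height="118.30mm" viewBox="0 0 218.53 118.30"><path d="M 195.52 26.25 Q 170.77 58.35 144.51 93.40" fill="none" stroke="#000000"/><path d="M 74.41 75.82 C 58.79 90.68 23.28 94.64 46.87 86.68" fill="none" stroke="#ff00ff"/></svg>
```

Since the viewBox matches the mm dimensions, user units are millimetres directly. The only transform is the Y-flip y_m = 118.30 − y_svg.

Shape 1 is a quadratic bezier drawn with `<path>`. Its stroke #000000 means cut at S816, F1083. After flipping Y the toolpath is (195.52,92.05) → (178.85,70.32) → (161.85,47.94) → (144.51,24.90).

Shape 2 is a cubic bezier drawn with `<path>`. Its stroke #ff00ff means score at S448, F1602. After flipping Y the toolpath is (74.41,42.48) → (55.09,31.29) → (40.05,27.60) → (46.87,31.62).

G21
G90
G0 X195.52 Y92.05
M3 S816
G1 X178.85 Y70.32 F1083
G1 X161.85 Y47.94
G1 X144.51 Y24.90
M5
G0 X74.41 Y42.48
M3 S448
G1 X55.09 Y31.29 F1602
G1 X40.05 Y27.60
G1 X46.87 Y31.62
M5
G0 X0.00 Y0.00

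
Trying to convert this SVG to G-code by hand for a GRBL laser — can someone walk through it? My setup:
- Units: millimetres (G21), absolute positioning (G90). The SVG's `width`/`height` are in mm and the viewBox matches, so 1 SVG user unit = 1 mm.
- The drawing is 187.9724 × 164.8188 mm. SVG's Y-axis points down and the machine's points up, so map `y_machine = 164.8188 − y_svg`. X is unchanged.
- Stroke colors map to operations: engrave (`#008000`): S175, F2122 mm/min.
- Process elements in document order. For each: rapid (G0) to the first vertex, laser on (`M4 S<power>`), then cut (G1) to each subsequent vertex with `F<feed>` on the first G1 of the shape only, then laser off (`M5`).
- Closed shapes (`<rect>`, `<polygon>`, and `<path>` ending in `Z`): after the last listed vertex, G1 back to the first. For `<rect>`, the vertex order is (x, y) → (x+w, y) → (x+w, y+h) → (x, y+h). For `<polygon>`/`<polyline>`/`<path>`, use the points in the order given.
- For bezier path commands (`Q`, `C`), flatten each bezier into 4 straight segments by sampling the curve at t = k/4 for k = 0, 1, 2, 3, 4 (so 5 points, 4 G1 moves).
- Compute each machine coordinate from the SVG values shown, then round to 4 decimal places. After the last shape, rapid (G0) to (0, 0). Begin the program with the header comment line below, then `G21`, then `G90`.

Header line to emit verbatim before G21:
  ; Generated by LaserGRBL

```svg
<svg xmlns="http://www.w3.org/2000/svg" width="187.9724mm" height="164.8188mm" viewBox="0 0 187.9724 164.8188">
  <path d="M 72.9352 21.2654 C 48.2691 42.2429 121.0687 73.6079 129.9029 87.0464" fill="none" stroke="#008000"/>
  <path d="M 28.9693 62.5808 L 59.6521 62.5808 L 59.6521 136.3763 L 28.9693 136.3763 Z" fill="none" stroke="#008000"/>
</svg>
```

1 u = 1 mm; y_m = 164.8188 − y.

[1] `<path>` cubic bezier, #008000→engrave S175 F2122: (72.9352,143.5534) → (70.1881,126.3150) → (88.8564,107.8358) → (113.8061,90.7701) → (129.9029,77.7724)

[2] `<path>` rectangle, #008000→engrave S175 F2122: (28.9693,102.2380) → (59.6521,102.2380) → (59.6521,28.4425) → (28.9693,28.4425) → (28.9693,102.2380) (closed)

; Generated by LaserGRBL
G21
G90
G0 X72.9352 Y143.5534
M4 S175
G1 X70.1881 Y126.3150 F2122
G1 X88.8564 Y107.8358
G1 X113.8061 Y90.7701
G1 X129.9029 Y77.7724
M5
G0 X28.9693 Y102.2380
M4 S175
G1 X59.6521 Y102.2380 F2122
G1 X59.6521 Y28.4425
G1 X28.9693 Y28.4425
G1 X28.9693 Y102.2380
M5
G0 X0.0000 Y0.0000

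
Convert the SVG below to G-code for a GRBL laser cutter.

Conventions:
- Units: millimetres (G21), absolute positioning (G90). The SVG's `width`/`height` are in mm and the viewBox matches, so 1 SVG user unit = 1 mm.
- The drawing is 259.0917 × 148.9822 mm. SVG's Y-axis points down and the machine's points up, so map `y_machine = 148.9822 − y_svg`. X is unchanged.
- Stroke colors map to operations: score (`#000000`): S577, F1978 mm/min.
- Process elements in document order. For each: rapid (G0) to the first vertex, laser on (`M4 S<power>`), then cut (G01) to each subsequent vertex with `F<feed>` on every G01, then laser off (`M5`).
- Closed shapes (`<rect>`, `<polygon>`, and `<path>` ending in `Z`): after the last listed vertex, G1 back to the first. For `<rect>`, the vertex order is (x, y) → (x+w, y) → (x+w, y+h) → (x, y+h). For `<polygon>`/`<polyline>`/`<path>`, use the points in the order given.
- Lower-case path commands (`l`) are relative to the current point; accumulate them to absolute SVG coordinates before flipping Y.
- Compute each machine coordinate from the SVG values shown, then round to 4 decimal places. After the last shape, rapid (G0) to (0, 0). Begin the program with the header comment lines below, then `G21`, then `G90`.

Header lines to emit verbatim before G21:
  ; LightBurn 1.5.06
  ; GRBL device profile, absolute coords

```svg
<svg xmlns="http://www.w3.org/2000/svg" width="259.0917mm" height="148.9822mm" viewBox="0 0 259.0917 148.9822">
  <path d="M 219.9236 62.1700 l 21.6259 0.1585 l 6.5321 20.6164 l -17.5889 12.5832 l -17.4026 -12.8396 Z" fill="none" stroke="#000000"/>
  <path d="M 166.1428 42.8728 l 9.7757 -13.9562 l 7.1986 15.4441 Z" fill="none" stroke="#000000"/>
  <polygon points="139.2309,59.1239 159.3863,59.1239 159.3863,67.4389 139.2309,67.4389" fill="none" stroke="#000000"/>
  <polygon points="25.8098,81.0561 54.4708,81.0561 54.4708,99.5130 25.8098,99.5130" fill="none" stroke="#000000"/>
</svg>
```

Since the viewBox matches the mm dimensions, user units are millimetres directly. The only transform is the Y-flip y_m = 148.9822 − y_svg.

Shape 1 is a regular polygon drawn with `<path>`. Its stroke #000000 means score at S577, F1978. After flipping Y the toolpath is (219.9236,86.8122) → (241.5495,86.6537) → (248.0816,66.0373) → (230.4927,53.4541) → (213.0901,66.2937) → (219.9236,86.8122), returning to the start.

Shape 2 is a regular polygon drawn with `<path>`. Its stroke #000000 means score at S577, F1978. After flipping Y the toolpath is (166.1428,106.1094) → (175.9185,120.0656) → (183.1171,104.6215) → (166.1428,106.1094), returning to the start.

Shape 3 is a rectangle drawn with `<polygon>`. Its stroke #000000 means score at S577, F1978. After flipping Y the toolpath is (139.2309,89.8583) → (159.3863,89.8583) → (159.3863,81.5433) → (139.2309,81.5433) → (139.2309,89.8583), returning to the start.

Shape 4 is a rectangle drawn with `<polygon>`. Its stroke #000000 means score at S577, F1978. After flipping Y the toolpath is (25.8098,67.9261) → (54.4708,67.9261) → (54.4708,49.4692) → (25.8098,49.4692) → (25.8098,67.9261), returning to the start.

; LightBurn 1.5.06
; GRBL device profile, absolute coords
G21
G90
G0 X219.9236 Y86.8122
M4 S577
G01 X241.5495 Y86.6537 F1978
G01 X248.0816 Y66.0373 F1978
G01 X230.4927 Y53.4541 F1978
G01 X213.0901 Y66.2937 F1978
G01 X219.9236 Y86.8122 F1978
M5
G0 X166.1428 Y106.1094
M4 S577
G01 X175.9185 Y120.0656 F1978
G01 X183.1171 Y104.6215 F1978
G01 X166.1428 Y106.1094 F1978
M5
G0 X139.2309 Y89.8583
M4 S577
G01 X159.3863 Y89.8583 F1978
G01 X159.3863 Y81.5433 F1978
G01 X139.2309 Y81.5433 F1978
G01 X139.2309 Y89.8583 F1978
M5
G0 X25.8098 Y67.9261
M4 S577
G01 X54.4708 Y67.9261 F1978
G01 X54.4708 Y49.4692 F1978
G01 X25.8098 Y49.4692 F1978
G01 X25.8098 Y67.9261 F1978
M5
G0 X0.0000 Y0.0000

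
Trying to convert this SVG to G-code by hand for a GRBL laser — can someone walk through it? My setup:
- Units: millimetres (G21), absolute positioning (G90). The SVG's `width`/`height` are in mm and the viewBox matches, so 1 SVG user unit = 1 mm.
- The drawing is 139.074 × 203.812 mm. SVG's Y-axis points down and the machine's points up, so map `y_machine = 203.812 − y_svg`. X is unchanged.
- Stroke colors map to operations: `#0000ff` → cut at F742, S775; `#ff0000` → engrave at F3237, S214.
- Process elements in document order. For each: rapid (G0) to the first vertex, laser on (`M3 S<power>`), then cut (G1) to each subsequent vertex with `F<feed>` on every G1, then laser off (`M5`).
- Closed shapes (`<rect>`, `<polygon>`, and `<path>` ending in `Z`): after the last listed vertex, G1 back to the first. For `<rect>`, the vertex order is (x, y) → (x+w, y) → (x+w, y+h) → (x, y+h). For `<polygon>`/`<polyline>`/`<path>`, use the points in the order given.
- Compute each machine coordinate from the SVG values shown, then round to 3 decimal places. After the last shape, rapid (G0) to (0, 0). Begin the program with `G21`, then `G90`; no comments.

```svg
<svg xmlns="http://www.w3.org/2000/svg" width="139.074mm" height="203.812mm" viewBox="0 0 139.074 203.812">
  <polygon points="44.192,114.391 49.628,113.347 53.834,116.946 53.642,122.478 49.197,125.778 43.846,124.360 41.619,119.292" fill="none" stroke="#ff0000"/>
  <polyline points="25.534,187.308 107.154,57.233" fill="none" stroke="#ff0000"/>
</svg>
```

G21
G90
G0 X44.192 Y89.421
M3 S214
G1 X49.628 Y90.465 F3237
G1 X53.834 Y86.866 F3237
G1 X53.642 Y81.334 F3237
G1 X49.197 Y78.034 F3237
G1 X43.846 Y79.452 F3237
G1 X41.619 Y84.520 F3237
G1 X44.192 Y89.421 F3237
M5
G0 X25.534 Y16.504
M3 S214
G1 X107.154 Y146.579 F3237
M5
G0 X0.000 Y0.000

Since the viewBox matches the mm dimensions, user units are millimetres directly. The only transform is the Y-flip y_m = 203.812 − y_svg.

Shape 1 is a regular polygon drawn with `<polygon>`. Its stroke #ff0000 means engrave at S214, F3237. After flipping Y the toolpath is (44.192,89.421) → (49.628,90.465) → (53.834,86.866) → (53.642,81.334) → (49.197,78.034) → (43.846,79.452) → (41.619,84.520) → (44.192,89.421), returning to the start.

Shape 2 is a line segment drawn with `<polyline>`. Its stroke #ff0000 means engrave at S214, F3237. After flipping Y the toolpath is (25.534,16.504) → (107.154,146.579).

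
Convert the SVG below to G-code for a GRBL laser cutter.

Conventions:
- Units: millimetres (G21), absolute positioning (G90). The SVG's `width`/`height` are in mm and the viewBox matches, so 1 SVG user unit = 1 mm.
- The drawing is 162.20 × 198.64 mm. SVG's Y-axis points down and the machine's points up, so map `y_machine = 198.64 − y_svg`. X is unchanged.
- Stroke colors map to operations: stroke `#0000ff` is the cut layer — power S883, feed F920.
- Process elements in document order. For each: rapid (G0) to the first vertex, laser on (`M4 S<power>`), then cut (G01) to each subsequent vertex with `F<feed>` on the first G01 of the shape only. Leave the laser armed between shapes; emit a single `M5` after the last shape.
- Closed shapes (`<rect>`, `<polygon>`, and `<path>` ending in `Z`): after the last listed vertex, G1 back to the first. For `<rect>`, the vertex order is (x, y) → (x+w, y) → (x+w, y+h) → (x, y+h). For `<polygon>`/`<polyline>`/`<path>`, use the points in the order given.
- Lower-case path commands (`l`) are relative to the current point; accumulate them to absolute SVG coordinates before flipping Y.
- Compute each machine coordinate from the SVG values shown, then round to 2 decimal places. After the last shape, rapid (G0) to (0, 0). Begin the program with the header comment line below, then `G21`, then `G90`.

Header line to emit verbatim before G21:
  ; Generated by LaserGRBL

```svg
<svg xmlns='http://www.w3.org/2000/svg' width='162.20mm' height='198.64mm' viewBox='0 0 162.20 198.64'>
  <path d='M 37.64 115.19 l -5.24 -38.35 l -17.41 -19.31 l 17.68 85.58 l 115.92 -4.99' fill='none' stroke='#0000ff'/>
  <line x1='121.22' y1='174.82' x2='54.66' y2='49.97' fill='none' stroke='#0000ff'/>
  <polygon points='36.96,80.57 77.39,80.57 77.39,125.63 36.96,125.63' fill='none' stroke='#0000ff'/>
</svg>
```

Since the viewBox matches the mm dimensions, user units are millimetres directly. The only transform is the Y-flip y_m = 198.64 − y_svg.

Shape 1 is a open polyline drawn with `<path>`. Its stroke #0000ff means cut at S883, F920. After flipping Y the toolpath is (37.64,83.45) → (32.40,121.80) → (14.99,141.11) → (32.67,55.53) → (148.59,60.52).

Shape 2 is a line segment drawn with `<line>`. Its stroke #0000ff means cut at S883, F920. After flipping Y the toolpath is (121.22,23.82) → (54.66,148.67).

Shape 3 is a rectangle drawn with `<polygon>`. Its stroke #0000ff means cut at S883, F920. After flipping Y the toolpath is (36.96,118.07) → (77.39,118.07) → (77.39,73.01) → (36.96,73.01) → (36.96,118.07), returning to the start.

; Generated by LaserGRBL
G21
G90
G0 X37.64 Y83.45
M4 S883
G01 X32.40 Y121.80 F920
G01 X14.99 Y141.11
G01 X32.67 Y55.53
G01 X148.59 Y60.52
G0 X121.22 Y23.82
M4 S883
G01 X54.66 Y148.67 F920
G0 X36.96 Y118.07
M4 S883
G01 X77.39 Y118.07 F920
G01 X77.39 Y73.01
G01 X36.96 Y73.01
G01 X36.96 Y118.07
M5
G0 X0.00 Y0.00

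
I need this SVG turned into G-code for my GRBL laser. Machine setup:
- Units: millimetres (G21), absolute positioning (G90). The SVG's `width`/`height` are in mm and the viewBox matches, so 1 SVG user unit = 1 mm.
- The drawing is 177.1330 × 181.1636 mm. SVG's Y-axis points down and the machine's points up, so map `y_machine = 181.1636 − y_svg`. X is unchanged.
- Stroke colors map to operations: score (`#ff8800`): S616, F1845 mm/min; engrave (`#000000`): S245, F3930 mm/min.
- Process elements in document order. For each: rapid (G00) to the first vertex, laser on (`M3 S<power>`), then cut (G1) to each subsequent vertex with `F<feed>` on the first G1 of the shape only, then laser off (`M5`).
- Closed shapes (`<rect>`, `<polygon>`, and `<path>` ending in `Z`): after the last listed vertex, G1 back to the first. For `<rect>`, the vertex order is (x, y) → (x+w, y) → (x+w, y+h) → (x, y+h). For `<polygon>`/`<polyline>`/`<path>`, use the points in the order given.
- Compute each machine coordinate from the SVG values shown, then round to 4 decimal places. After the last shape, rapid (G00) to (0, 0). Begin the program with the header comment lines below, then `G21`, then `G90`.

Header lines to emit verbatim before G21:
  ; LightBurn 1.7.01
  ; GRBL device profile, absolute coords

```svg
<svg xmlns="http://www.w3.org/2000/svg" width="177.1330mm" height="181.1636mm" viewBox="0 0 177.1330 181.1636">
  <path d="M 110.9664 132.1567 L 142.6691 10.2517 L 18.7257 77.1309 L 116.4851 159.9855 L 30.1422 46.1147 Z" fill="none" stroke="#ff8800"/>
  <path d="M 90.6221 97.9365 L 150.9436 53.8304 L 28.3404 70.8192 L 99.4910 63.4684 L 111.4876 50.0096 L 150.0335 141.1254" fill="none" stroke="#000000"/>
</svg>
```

; LightBurn 1.7.01
; GRBL device profile, absolute coords
G21
G90
G00 X110.9664 Y49.0069
M3 S616
G1 X142.6691 Y170.9119 F1845
G1 X18.7257 Y104.0327
G1 X116.4851 Y21.1781
G1 X30.1422 Y135.0489
G1 X110.9664 Y49.0069
M5
G00 X90.6221 Y83.2271
M3 S245
G1 X150.9436 Y127.3332 F3930
G1 X28.3404 Y110.3444
G1 X99.4910 Y117.6952
G1 X111.4876 Y131.1540
G1 X150.0335 Y40.0382
M5
G00 X0.0000 Y0.0000

1 u = 1 mm; y_m = 181.1636 − y.

[1] `<path>` closed polygon, #ff8800→score S616 F1845: (110.9664,49.0069) → (142.6691,170.9119) → (18.7257,104.0327) → (116.4851,21.1781) → (30.1422,135.0489) → (110.9664,49.0069) (closed)

[2] `<path>` open polyline, #000000→engrave S245 F3930: (90.6221,83.2271) → (150.9436,127.3332) → (28.3404,110.3444) → (99.4910,117.6952) → (111.4876,131.1540) → (150.0335,40.0382)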